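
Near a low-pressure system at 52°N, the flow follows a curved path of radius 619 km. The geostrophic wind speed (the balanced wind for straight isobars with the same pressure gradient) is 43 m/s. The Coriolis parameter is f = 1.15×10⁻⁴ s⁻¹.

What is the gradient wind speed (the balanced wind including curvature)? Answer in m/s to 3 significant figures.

Around a low, centrifugal force acts outward with Coriolis, so pressure-gradient force balances both:
(1/ρ)|∂P/∂n| = fV + V²/R  →  V² + fR·V − fR·V_g = 0
With fR = 1.15×10⁻⁴ × 619×10³ m = 71.2 m/s:
V = [−fR + √((fR)² + 4 fR V_g)]/2 = [−71.2 + √(71.2² + 4×71.2×43)]/2 = 30.2 m/s
Subgeostrophic (V < V_g = 43 m/s), as expected around a low.

30.2 m/s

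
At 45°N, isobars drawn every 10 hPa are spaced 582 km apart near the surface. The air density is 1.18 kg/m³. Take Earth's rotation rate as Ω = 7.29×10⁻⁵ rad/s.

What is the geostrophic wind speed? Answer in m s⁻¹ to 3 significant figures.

Coriolis parameter at 45°N:
f = 2Ω sin φ = 2 × 7.29×10⁻⁵ × sin 45° = 1.03×10⁻⁴ s⁻¹
Pressure gradient: |∂P/∂n| = 1000 Pa / 582000 m = 1.72×10⁻³ Pa/m
Geostrophic balance (pressure-gradient force = Coriolis force):
V_g = (1/(fρ)) |∂P/∂n| = 1.72×10⁻³ / (1.03×10⁻⁴ × 1.18) = 14.1 m/s

14.1 m s⁻¹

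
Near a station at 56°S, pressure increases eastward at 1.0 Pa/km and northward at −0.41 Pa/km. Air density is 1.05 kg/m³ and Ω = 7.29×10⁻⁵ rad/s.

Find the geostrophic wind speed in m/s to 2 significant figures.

8.5 m/s

Coriolis parameter at 56°S:
f = 2Ω sin φ = 2 × 7.29×10⁻⁵ × sin 56° = 1.21×10⁻⁴ s⁻¹
In the Southern Hemisphere f is negative: f = −1.21×10⁻⁴ s⁻¹.
Component geostrophic relations (x east, y north):
u_g = −(1/(fρ)) ∂P/∂y,  v_g = (1/(fρ)) ∂P/∂x
u_g = −(−0.41×10⁻³)/(−1.21×10⁻⁴ × 1.05) = −3.23 m/s;  v_g = (1.0×10⁻³)/(−1.21×10⁻⁴ × 1.05) = −7.88 m/s
|V_g| = √(u_g² + v_g²) = 8.52 m/s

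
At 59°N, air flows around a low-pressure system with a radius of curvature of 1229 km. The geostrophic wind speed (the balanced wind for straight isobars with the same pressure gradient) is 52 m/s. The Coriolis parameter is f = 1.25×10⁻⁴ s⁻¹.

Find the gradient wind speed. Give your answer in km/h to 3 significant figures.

Around a low, centrifugal force acts outward with Coriolis, so pressure-gradient force balances both:
(1/ρ)|∂P/∂n| = fV + V²/R  →  V² + fR·V − fR·V_g = 0
With fR = 1.25×10⁻⁴ × 1229×10³ m = 154 m/s:
V = [−fR + √((fR)² + 4 fR V_g)]/2 = [−154 + √(154² + 4×154×52)]/2 = 41 m/s
Subgeostrophic (V < V_g = 52 m/s), as expected around a low.
Converting: 41 m/s × 3.6 = 148 km/h

148 km/h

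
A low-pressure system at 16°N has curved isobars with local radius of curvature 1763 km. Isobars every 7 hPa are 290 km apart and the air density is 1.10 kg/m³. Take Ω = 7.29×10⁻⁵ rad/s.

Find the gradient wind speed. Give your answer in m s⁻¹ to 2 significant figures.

36 m s⁻¹

Coriolis parameter at 16°N:
f = 2Ω sin φ = 2 × 7.29×10⁻⁵ × sin 16° = 4.02×10⁻⁵ s⁻¹
Pressure gradient: |∂P/∂n| = 700 Pa / 290000 m = 2.41×10⁻³ Pa/m
Geostrophic speed: V_g = |∂P/∂n|/(fρ) = 2.41×10⁻³/(4.02×10⁻⁵ × 1.10) = 54.6 m/s
Around a low, centrifugal force acts outward with Coriolis, so pressure-gradient force balances both:
(1/ρ)|∂P/∂n| = fV + V²/R  →  V² + fR·V − fR·V_g = 0
With fR = 4.02×10⁻⁵ × 1763×10³ m = 70.9 m/s:
V = [−fR + √((fR)² + 4 fR V_g)]/2 = [−70.9 + √(70.9² + 4×70.9×54.6)]/2 = 36.2 m/s
Subgeostrophic (V < V_g = 54.6 m/s), as expected around a low.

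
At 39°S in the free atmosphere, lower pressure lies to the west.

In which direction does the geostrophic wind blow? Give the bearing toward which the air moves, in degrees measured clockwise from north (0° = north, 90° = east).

The pressure-gradient force points toward the west (bearing 270°).
Geostrophic balance: in the Southern Hemisphere the Coriolis force deflects motion to the left, so the geostrophic wind blows 90° to the left of the pressure-gradient force (low pressure on the right).
Rotating 270° by 90° counterclockwise gives 180° — the wind blows toward the south.

180°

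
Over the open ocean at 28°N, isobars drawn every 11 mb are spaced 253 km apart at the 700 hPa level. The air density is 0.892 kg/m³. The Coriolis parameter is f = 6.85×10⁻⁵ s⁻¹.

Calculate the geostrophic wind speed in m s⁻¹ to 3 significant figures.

Pressure gradient: |∂P/∂n| = 1100 Pa / 253000 m = 4.35×10⁻³ Pa/m
Geostrophic balance (pressure-gradient force = Coriolis force):
V_g = (1/(fρ)) |∂P/∂n| = 4.35×10⁻³ / (6.85×10⁻⁵ × 0.892) = 71.2 m/s

71.2 m s⁻¹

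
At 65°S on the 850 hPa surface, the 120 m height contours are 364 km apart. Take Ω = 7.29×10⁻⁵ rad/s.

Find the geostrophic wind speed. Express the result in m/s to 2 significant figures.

24 m/s

Coriolis parameter at 65°S:
f = 2Ω sin φ = 2 × 7.29×10⁻⁵ × sin 65° = 1.32×10⁻⁴ s⁻¹
Height gradient: |∂Z/∂n| = 120 m / 364000 m = 3.30×10⁻⁴
On a pressure surface, geostrophic balance gives V_g = (g/f)|∂Z/∂n|:
V_g = 9.81 × 3.30×10⁻⁴ / 1.32×10⁻⁴ = 24.5 m/s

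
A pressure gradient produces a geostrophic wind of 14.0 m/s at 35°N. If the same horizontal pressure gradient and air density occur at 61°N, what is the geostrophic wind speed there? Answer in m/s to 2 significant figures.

9.2 m/s

With the same pressure gradient and density, V_g ∝ 1/f ∝ 1/sin φ.
V₂ = V₁ · sin φ₁ / sin φ₂ = 14.0 × sin 35° / sin 61°
V₂ = 14.0 × 0.5736/0.8746 = 9.2 m/s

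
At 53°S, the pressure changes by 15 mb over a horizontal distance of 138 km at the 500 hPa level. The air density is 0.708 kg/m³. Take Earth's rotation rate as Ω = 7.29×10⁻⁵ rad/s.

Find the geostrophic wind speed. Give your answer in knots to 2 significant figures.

260 knots

Coriolis parameter at 53°S:
f = 2Ω sin φ = 2 × 7.29×10⁻⁵ × sin 53° = 1.16×10⁻⁴ s⁻¹
Pressure gradient: |∂P/∂n| = 1500 Pa / 138000 m = 1.09×10⁻² Pa/m
Geostrophic balance (pressure-gradient force = Coriolis force):
V_g = (1/(fρ)) |∂P/∂n| = 1.09×10⁻² / (1.16×10⁻⁴ × 0.708) = 132 m/s
Converting: 132 m/s × 1.944 = 260 knots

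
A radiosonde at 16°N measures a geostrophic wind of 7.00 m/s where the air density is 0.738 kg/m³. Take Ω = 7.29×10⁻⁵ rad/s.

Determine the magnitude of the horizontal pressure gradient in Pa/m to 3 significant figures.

Coriolis parameter at 16°N:
f = 2Ω sin φ = 2 × 7.29×10⁻⁵ × sin 16° = 4.02×10⁻⁵ s⁻¹
Geostrophic balance rearranged: |∂P/∂n| = f ρ V_g
|∂P/∂n| = 4.02×10⁻⁵ × 0.738 × 7.00 = 2.08×10⁻⁴ Pa/m

2.08×10⁻⁴ Pa/m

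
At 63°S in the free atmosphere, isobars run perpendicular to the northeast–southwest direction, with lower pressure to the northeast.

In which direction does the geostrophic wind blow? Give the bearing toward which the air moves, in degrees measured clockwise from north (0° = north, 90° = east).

The pressure-gradient force points toward the northeast (bearing 045°).
Geostrophic balance: in the Southern Hemisphere the Coriolis force deflects motion to the left, so the geostrophic wind blows 90° to the left of the pressure-gradient force (low pressure on the right).
Rotating 045° by 90° counterclockwise gives 315° — the wind blows toward the northwest.

315°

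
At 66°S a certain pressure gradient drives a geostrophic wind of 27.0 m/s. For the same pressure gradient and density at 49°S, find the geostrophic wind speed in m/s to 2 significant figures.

33 m/s

With the same pressure gradient and density, V_g ∝ 1/f ∝ 1/sin φ.
V₂ = V₁ · sin φ₁ / sin φ₂ = 27.0 × sin 66° / sin 49°
V₂ = 27.0 × 0.9135/0.7547 = 33 m/s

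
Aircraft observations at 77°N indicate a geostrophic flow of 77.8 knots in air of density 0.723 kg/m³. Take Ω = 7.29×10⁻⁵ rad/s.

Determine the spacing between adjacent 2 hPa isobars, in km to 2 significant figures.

Coriolis parameter at 77°N:
f = 2Ω sin φ = 2 × 7.29×10⁻⁵ × sin 77° = 1.42×10⁻⁴ s⁻¹
Wind speed in SI: 77.8 knots = 40.0 m/s
Geostrophic balance rearranged: |∂P/∂n| = f ρ V_g
|∂P/∂n| = 1.42×10⁻⁴ × 0.723 × 40.0 = 4.11×10⁻³ Pa/m
Isobar spacing: Δn = ΔP/|∂P/∂n| = 200 Pa / 4.11×10⁻³ Pa/m = 48651 m ≈ 49 km

49 km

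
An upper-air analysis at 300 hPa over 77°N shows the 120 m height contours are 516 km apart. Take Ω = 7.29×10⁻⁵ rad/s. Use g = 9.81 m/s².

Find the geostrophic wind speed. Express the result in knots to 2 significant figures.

31 knots

Coriolis parameter at 77°N:
f = 2Ω sin φ = 2 × 7.29×10⁻⁵ × sin 77° = 1.42×10⁻⁴ s⁻¹
Height gradient: |∂Z/∂n| = 120 m / 516000 m = 2.33×10⁻⁴
On a pressure surface, geostrophic balance gives V_g = (g/f)|∂Z/∂n|:
V_g = 9.81 × 2.33×10⁻⁴ / 1.42×10⁻⁴ = 16.1 m/s
Converting: 16.1 m/s × 1.944 = 31 knots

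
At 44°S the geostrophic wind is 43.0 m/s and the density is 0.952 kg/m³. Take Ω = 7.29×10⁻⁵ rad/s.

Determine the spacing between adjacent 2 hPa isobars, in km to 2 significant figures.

48 km

Coriolis parameter at 44°S:
f = 2Ω sin φ = 2 × 7.29×10⁻⁵ × sin 44° = 1.01×10⁻⁴ s⁻¹
Geostrophic balance rearranged: |∂P/∂n| = f ρ V_g
|∂P/∂n| = 1.01×10⁻⁴ × 0.952 × 43.0 = 4.15×10⁻³ Pa/m
Isobar spacing: Δn = ΔP/|∂P/∂n| = 200 Pa / 4.15×10⁻³ Pa/m = 48239 m ≈ 48 km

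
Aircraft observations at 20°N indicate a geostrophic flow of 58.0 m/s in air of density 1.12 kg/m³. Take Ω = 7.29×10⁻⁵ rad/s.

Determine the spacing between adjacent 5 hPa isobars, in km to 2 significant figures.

Coriolis parameter at 20°N:
f = 2Ω sin φ = 2 × 7.29×10⁻⁵ × sin 20° = 4.99×10⁻⁵ s⁻¹
Geostrophic balance rearranged: |∂P/∂n| = f ρ V_g
|∂P/∂n| = 4.99×10⁻⁵ × 1.12 × 58.0 = 3.24×10⁻³ Pa/m
Isobar spacing: Δn = ΔP/|∂P/∂n| = 500 Pa / 3.24×10⁻³ Pa/m = 154353 m ≈ 150 km

150 km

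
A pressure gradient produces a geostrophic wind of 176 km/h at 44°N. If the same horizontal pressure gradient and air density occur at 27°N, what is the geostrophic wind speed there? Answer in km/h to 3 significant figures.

269 km/h

With the same pressure gradient and density, V_g ∝ 1/f ∝ 1/sin φ.
V₂ = V₁ · sin φ₁ / sin φ₂ = 176 × sin 44° / sin 27°
V₂ = 176 × 0.6947/0.4540 = 269 km/h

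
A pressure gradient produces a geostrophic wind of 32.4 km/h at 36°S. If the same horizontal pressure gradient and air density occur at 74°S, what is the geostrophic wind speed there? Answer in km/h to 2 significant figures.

20 km/h

With the same pressure gradient and density, V_g ∝ 1/f ∝ 1/sin φ.
V₂ = V₁ · sin φ₁ / sin φ₂ = 32.4 × sin 36° / sin 74°
V₂ = 32.4 × 0.5878/0.9613 = 20 km/h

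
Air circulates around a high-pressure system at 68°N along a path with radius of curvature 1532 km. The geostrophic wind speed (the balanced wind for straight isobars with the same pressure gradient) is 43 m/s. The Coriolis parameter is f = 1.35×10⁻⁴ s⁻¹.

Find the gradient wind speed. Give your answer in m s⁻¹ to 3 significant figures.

61.0 m s⁻¹

Around a high, pressure-gradient force acts outward with centrifugal, so Coriolis balances both:
fV = (1/ρ)|∂P/∂n| + V²/R  →  V² − fR·V + fR·V_g = 0
With fR = 1.35×10⁻⁴ × 1532×10³ m = 207 m/s:
V = [fR − √((fR)² − 4 fR V_g)]/2 = [207 − √(207² − 4×207×43)]/2 = 61 m/s
Supergeostrophic (V > V_g = 43 m/s), as expected around a high.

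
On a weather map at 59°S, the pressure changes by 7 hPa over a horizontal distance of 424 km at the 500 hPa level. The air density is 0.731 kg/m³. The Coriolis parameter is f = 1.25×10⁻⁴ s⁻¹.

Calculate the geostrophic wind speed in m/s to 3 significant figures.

Pressure gradient: |∂P/∂n| = 700 Pa / 424000 m = 1.65×10⁻³ Pa/m
Geostrophic balance (pressure-gradient force = Coriolis force):
V_g = (1/(fρ)) |∂P/∂n| = 1.65×10⁻³ / (1.25×10⁻⁴ × 0.731) = 18.1 m/s

18.1 m/s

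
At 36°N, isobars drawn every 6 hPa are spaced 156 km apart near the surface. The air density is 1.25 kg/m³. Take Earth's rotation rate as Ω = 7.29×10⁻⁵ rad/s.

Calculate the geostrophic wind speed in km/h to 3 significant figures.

129 km/h

Coriolis parameter at 36°N:
f = 2Ω sin φ = 2 × 7.29×10⁻⁵ × sin 36° = 8.57×10⁻⁵ s⁻¹
Pressure gradient: |∂P/∂n| = 600 Pa / 156000 m = 3.85×10⁻³ Pa/m
Geostrophic balance (pressure-gradient force = Coriolis force):
V_g = (1/(fρ)) |∂P/∂n| = 3.85×10⁻³ / (8.57×10⁻⁵ × 1.25) = 35.9 m/s
Converting: 35.9 m/s × 3.6 = 129 km/h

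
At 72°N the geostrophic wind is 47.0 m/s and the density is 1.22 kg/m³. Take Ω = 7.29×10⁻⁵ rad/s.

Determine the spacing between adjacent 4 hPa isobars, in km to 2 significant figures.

Coriolis parameter at 72°N:
f = 2Ω sin φ = 2 × 7.29×10⁻⁵ × sin 72° = 1.39×10⁻⁴ s⁻¹
Geostrophic balance rearranged: |∂P/∂n| = f ρ V_g
|∂P/∂n| = 1.39×10⁻⁴ × 1.22 × 47.0 = 7.95×10⁻³ Pa/m
Isobar spacing: Δn = ΔP/|∂P/∂n| = 400 Pa / 7.95×10⁻³ Pa/m = 50308 m ≈ 50 km

50 km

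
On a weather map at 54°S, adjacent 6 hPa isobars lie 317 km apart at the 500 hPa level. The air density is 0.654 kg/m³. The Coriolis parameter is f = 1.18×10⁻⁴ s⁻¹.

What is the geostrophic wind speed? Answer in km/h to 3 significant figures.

Pressure gradient: |∂P/∂n| = 600 Pa / 317000 m = 1.89×10⁻³ Pa/m
Geostrophic balance (pressure-gradient force = Coriolis force):
V_g = (1/(fρ)) |∂P/∂n| = 1.89×10⁻³ / (1.18×10⁻⁴ × 0.654) = 24.5 m/s
Converting: 24.5 m/s × 3.6 = 88.3 km/h

88.3 km/h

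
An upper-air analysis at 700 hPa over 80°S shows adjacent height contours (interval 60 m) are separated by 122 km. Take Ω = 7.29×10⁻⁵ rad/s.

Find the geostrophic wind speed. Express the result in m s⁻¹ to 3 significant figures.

Coriolis parameter at 80°S:
f = 2Ω sin φ = 2 × 7.29×10⁻⁵ × sin 80° = 1.44×10⁻⁴ s⁻¹
Height gradient: |∂Z/∂n| = 60 m / 122000 m = 4.92×10⁻⁴
On a pressure surface, geostrophic balance gives V_g = (g/f)|∂Z/∂n|:
V_g = 9.81 × 4.92×10⁻⁴ / 1.44×10⁻⁴ = 33.6 m/s

33.6 m s⁻¹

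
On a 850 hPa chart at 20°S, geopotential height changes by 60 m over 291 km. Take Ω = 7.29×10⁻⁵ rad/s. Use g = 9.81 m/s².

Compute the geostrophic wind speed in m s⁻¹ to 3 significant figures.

Coriolis parameter at 20°S:
f = 2Ω sin φ = 2 × 7.29×10⁻⁵ × sin 20° = 4.99×10⁻⁵ s⁻¹
Height gradient: |∂Z/∂n| = 60 m / 291000 m = 2.06×10⁻⁴
On a pressure surface, geostrophic balance gives V_g = (g/f)|∂Z/∂n|:
V_g = 9.81 × 2.06×10⁻⁴ / 4.99×10⁻⁵ = 40.6 m/s

40.6 m s⁻¹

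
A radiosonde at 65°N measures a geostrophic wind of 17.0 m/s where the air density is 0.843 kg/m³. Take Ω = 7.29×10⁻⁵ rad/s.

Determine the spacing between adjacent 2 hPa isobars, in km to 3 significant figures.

106 km

Coriolis parameter at 65°N:
f = 2Ω sin φ = 2 × 7.29×10⁻⁵ × sin 65° = 1.32×10⁻⁴ s⁻¹
Geostrophic balance rearranged: |∂P/∂n| = f ρ V_g
|∂P/∂n| = 1.32×10⁻⁴ × 0.843 × 17.0 = 1.89×10⁻³ Pa/m
Isobar spacing: Δn = ΔP/|∂P/∂n| = 200 Pa / 1.89×10⁻³ Pa/m = 105614 m ≈ 106 km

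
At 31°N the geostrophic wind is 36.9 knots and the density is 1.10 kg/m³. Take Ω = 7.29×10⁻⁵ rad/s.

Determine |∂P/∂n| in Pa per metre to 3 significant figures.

1.57×10⁻³ Pa/m

Coriolis parameter at 31°N:
f = 2Ω sin φ = 2 × 7.29×10⁻⁵ × sin 31° = 7.51×10⁻⁵ s⁻¹
Wind speed in SI: 36.9 knots = 19.0 m/s
Geostrophic balance rearranged: |∂P/∂n| = f ρ V_g
|∂P/∂n| = 7.51×10⁻⁵ × 1.10 × 19.0 = 1.57×10⁻³ Pa/m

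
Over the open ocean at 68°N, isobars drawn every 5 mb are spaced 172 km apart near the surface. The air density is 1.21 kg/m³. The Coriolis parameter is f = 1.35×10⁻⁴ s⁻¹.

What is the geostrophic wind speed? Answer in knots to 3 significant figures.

34.6 knots

Pressure gradient: |∂P/∂n| = 500 Pa / 172000 m = 2.91×10⁻³ Pa/m
Geostrophic balance (pressure-gradient force = Coriolis force):
V_g = (1/(fρ)) |∂P/∂n| = 2.91×10⁻³ / (1.35×10⁻⁴ × 1.21) = 17.8 m/s
Converting: 17.8 m/s × 1.944 = 34.6 knots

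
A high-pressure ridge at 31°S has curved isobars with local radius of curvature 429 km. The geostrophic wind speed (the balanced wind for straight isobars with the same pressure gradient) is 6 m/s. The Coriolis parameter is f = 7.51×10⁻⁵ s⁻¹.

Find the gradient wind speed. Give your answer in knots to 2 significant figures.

15 knots

Around a high, pressure-gradient force acts outward with centrifugal, so Coriolis balances both:
fV = (1/ρ)|∂P/∂n| + V²/R  →  V² − fR·V + fR·V_g = 0
With fR = 7.51×10⁻⁵ × 429×10³ m = 32.2 m/s:
V = [fR − √((fR)² − 4 fR V_g)]/2 = [32.2 − √(32.2² − 4×32.2×6)]/2 = 7.97 m/s
Supergeostrophic (V > V_g = 6 m/s), as expected around a high.
Converting: 7.97 m/s × 1.944 = 15 knots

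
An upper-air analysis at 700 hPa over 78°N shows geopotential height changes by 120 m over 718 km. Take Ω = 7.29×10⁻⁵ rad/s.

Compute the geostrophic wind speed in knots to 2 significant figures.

22 knots

Coriolis parameter at 78°N:
f = 2Ω sin φ = 2 × 7.29×10⁻⁵ × sin 78° = 1.43×10⁻⁴ s⁻¹
Height gradient: |∂Z/∂n| = 120 m / 718000 m = 1.67×10⁻⁴
On a pressure surface, geostrophic balance gives V_g = (g/f)|∂Z/∂n|:
V_g = 9.81 × 1.67×10⁻⁴ / 1.43×10⁻⁴ = 11.5 m/s
Converting: 11.5 m/s × 1.944 = 22 knots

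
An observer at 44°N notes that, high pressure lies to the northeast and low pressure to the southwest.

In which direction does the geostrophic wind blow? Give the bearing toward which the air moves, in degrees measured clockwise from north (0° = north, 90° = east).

315°

The pressure-gradient force points toward the southwest (bearing 225°).
Geostrophic balance: in the Northern Hemisphere the Coriolis force deflects motion to the right, so the geostrophic wind blows 90° to the right of the pressure-gradient force (low pressure on the left).
Rotating 225° by 90° clockwise gives 315° — the wind blows toward the northwest.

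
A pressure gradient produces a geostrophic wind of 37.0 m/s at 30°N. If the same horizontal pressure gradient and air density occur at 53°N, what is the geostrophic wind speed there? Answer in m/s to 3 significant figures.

23.2 m/s

With the same pressure gradient and density, V_g ∝ 1/f ∝ 1/sin φ.
V₂ = V₁ · sin φ₁ / sin φ₂ = 37.0 × sin 30° / sin 53°
V₂ = 37.0 × 0.5000/0.7986 = 23.2 m/s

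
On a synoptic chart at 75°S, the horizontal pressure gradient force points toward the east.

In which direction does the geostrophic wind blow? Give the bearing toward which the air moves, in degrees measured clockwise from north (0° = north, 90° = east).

The pressure-gradient force points toward the east (bearing 090°).
Geostrophic balance: in the Southern Hemisphere the Coriolis force deflects motion to the left, so the geostrophic wind blows 90° to the left of the pressure-gradient force (low pressure on the right).
Rotating 090° by 90° counterclockwise gives 000° — the wind blows toward the north.

000°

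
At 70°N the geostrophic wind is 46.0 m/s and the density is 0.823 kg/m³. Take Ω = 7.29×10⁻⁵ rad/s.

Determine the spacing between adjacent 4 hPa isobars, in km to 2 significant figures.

Coriolis parameter at 70°N:
f = 2Ω sin φ = 2 × 7.29×10⁻⁵ × sin 70° = 1.37×10⁻⁴ s⁻¹
Geostrophic balance rearranged: |∂P/∂n| = f ρ V_g
|∂P/∂n| = 1.37×10⁻⁴ × 0.823 × 46.0 = 5.19×10⁻³ Pa/m
Isobar spacing: Δn = ΔP/|∂P/∂n| = 400 Pa / 5.19×10⁻³ Pa/m = 77119 m ≈ 77 km

77 km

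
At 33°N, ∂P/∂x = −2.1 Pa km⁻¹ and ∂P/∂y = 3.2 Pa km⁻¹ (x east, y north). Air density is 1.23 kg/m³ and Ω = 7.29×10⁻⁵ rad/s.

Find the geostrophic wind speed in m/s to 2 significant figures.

39 m/s

Coriolis parameter at 33°N:
f = 2Ω sin φ = 2 × 7.29×10⁻⁵ × sin 33° = 7.94×10⁻⁵ s⁻¹
Component geostrophic relations (x east, y north):
u_g = −(1/(fρ)) ∂P/∂y,  v_g = (1/(fρ)) ∂P/∂x
u_g = −(3.2×10⁻³)/(7.94×10⁻⁵ × 1.23) = −32.8 m/s;  v_g = (−2.1×10⁻³)/(7.94×10⁻⁵ × 1.23) = −21.5 m/s
|V_g| = √(u_g² + v_g²) = 39.2 m/s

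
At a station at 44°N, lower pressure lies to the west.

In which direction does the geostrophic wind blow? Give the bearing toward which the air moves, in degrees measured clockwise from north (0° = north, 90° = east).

The pressure-gradient force points toward the west (bearing 270°).
Geostrophic balance: in the Northern Hemisphere the Coriolis force deflects motion to the right, so the geostrophic wind blows 90° to the right of the pressure-gradient force (low pressure on the left).
Rotating 270° by 90° clockwise gives 000° — the wind blows toward the north.

000°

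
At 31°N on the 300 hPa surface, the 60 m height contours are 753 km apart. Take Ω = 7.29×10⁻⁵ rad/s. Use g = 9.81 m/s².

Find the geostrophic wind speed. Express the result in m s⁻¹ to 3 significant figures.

Coriolis parameter at 31°N:
f = 2Ω sin φ = 2 × 7.29×10⁻⁵ × sin 31° = 7.51×10⁻⁵ s⁻¹
Height gradient: |∂Z/∂n| = 60 m / 753000 m = 7.97×10⁻⁵
On a pressure surface, geostrophic balance gives V_g = (g/f)|∂Z/∂n|:
V_g = 9.81 × 7.97×10⁻⁵ / 7.51×10⁻⁵ = 10.4 m/s

10.4 m s⁻¹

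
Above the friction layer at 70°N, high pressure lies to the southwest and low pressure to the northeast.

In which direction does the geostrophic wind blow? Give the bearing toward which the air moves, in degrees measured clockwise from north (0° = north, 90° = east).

135°

The pressure-gradient force points toward the northeast (bearing 045°).
Geostrophic balance: in the Northern Hemisphere the Coriolis force deflects motion to the right, so the geostrophic wind blows 90° to the right of the pressure-gradient force (low pressure on the left).
Rotating 045° by 90° clockwise gives 135° — the wind blows toward the southeast.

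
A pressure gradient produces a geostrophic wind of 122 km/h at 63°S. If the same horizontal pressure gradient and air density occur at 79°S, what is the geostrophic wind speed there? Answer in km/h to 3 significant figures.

With the same pressure gradient and density, V_g ∝ 1/f ∝ 1/sin φ.
V₂ = V₁ · sin φ₁ / sin φ₂ = 122 × sin 63° / sin 79°
V₂ = 122 × 0.8910/0.9816 = 111 km/h

111 km/h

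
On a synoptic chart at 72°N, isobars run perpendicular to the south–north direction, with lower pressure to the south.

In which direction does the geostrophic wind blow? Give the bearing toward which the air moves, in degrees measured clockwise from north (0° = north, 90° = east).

The pressure-gradient force points toward the south (bearing 180°).
Geostrophic balance: in the Northern Hemisphere the Coriolis force deflects motion to the right, so the geostrophic wind blows 90° to the right of the pressure-gradient force (low pressure on the left).
Rotating 180° by 90° clockwise gives 270° — the wind blows toward the west.

270°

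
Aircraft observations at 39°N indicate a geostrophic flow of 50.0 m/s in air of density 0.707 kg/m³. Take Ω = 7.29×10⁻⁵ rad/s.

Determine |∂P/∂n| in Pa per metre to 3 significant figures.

3.24×10⁻³ Pa/m

Coriolis parameter at 39°N:
f = 2Ω sin φ = 2 × 7.29×10⁻⁵ × sin 39° = 9.18×10⁻⁵ s⁻¹
Geostrophic balance rearranged: |∂P/∂n| = f ρ V_g
|∂P/∂n| = 9.18×10⁻⁵ × 0.707 × 50.0 = 3.24×10⁻³ Pa/m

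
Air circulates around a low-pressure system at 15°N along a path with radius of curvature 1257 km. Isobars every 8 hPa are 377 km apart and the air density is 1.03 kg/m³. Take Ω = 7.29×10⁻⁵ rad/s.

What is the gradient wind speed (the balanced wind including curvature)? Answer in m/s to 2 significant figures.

32 m/s

Coriolis parameter at 15°N:
f = 2Ω sin φ = 2 × 7.29×10⁻⁵ × sin 15° = 3.77×10⁻⁵ s⁻¹
Pressure gradient: |∂P/∂n| = 800 Pa / 377000 m = 2.12×10⁻³ Pa/m
Geostrophic speed: V_g = |∂P/∂n|/(fρ) = 2.12×10⁻³/(3.77×10⁻⁵ × 1.03) = 54.6 m/s
Around a low, centrifugal force acts outward with Coriolis, so pressure-gradient force balances both:
(1/ρ)|∂P/∂n| = fV + V²/R  →  V² + fR·V − fR·V_g = 0
With fR = 3.77×10⁻⁵ × 1257×10³ m = 47.4 m/s:
V = [−fR + √((fR)² + 4 fR V_g)]/2 = [−47.4 + √(47.4² + 4×47.4×54.6)]/2 = 32.4 m/s
Subgeostrophic (V < V_g = 54.6 m/s), as expected around a low.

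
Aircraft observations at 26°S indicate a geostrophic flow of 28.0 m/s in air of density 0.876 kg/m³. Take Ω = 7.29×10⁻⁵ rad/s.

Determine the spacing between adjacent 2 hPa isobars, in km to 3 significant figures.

Coriolis parameter at 26°S:
f = 2Ω sin φ = 2 × 7.29×10⁻⁵ × sin 26° = 6.39×10⁻⁵ s⁻¹
Geostrophic balance rearranged: |∂P/∂n| = f ρ V_g
|∂P/∂n| = 6.39×10⁻⁵ × 0.876 × 28.0 = 1.57×10⁻³ Pa/m
Isobar spacing: Δn = ΔP/|∂P/∂n| = 200 Pa / 1.57×10⁻³ Pa/m = 127576 m ≈ 128 km

128 km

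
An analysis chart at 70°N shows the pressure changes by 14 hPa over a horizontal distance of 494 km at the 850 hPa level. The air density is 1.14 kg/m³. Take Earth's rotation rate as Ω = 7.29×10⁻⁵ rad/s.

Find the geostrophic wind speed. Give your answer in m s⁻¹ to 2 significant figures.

Coriolis parameter at 70°N:
f = 2Ω sin φ = 2 × 7.29×10⁻⁵ × sin 70° = 1.37×10⁻⁴ s⁻¹
Pressure gradient: |∂P/∂n| = 1400 Pa / 494000 m = 2.83×10⁻³ Pa/m
Geostrophic balance (pressure-gradient force = Coriolis force):
V_g = (1/(fρ)) |∂P/∂n| = 2.83×10⁻³ / (1.37×10⁻⁴ × 1.14) = 18.1 m/s

18 m s⁻¹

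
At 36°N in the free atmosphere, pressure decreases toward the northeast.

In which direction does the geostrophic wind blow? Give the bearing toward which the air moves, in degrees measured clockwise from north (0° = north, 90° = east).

The pressure-gradient force points toward the northeast (bearing 045°).
Geostrophic balance: in the Northern Hemisphere the Coriolis force deflects motion to the right, so the geostrophic wind blows 90° to the right of the pressure-gradient force (low pressure on the left).
Rotating 045° by 90° clockwise gives 135° — the wind blows toward the southeast.

135°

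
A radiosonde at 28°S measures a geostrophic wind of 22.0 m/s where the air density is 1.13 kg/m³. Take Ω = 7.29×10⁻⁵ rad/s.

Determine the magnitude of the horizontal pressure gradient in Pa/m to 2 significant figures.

1.7×10⁻³ Pa/m

Coriolis parameter at 28°S:
f = 2Ω sin φ = 2 × 7.29×10⁻⁵ × sin 28° = 6.84×10⁻⁵ s⁻¹
Geostrophic balance rearranged: |∂P/∂n| = f ρ V_g
|∂P/∂n| = 6.84×10⁻⁵ × 1.13 × 22.0 = 1.70×10⁻³ Pa/m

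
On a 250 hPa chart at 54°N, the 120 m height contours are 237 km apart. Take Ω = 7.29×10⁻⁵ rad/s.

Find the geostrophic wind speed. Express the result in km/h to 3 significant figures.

Coriolis parameter at 54°N:
f = 2Ω sin φ = 2 × 7.29×10⁻⁵ × sin 54° = 1.18×10⁻⁴ s⁻¹
Height gradient: |∂Z/∂n| = 120 m / 237000 m = 5.06×10⁻⁴
On a pressure surface, geostrophic balance gives V_g = (g/f)|∂Z/∂n|:
V_g = 9.81 × 5.06×10⁻⁴ / 1.18×10⁻⁴ = 42.1 m/s
Converting: 42.1 m/s × 3.6 = 152 km/h

152 km/h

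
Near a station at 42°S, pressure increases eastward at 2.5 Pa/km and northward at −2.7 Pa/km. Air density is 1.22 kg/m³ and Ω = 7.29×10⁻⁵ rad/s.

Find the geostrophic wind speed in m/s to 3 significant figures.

Coriolis parameter at 42°S:
f = 2Ω sin φ = 2 × 7.29×10⁻⁵ × sin 42° = 9.76×10⁻⁵ s⁻¹
In the Southern Hemisphere f is negative: f = −9.76×10⁻⁵ s⁻¹.
Component geostrophic relations (x east, y north):
u_g = −(1/(fρ)) ∂P/∂y,  v_g = (1/(fρ)) ∂P/∂x
u_g = −(−2.7×10⁻³)/(−9.76×10⁻⁵ × 1.22) = −22.7 m/s;  v_g = (2.5×10⁻³)/(−9.76×10⁻⁵ × 1.22) = −21.0 m/s
|V_g| = √(u_g² + v_g²) = 30.9 m/s

30.9 m/s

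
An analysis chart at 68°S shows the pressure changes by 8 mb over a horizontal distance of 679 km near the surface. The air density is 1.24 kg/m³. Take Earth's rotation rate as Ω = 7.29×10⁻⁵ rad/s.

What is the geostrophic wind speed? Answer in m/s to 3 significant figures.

Coriolis parameter at 68°S:
f = 2Ω sin φ = 2 × 7.29×10⁻⁵ × sin 68° = 1.35×10⁻⁴ s⁻¹
Pressure gradient: |∂P/∂n| = 800 Pa / 679000 m = 1.18×10⁻³ Pa/m
Geostrophic balance (pressure-gradient force = Coriolis force):
V_g = (1/(fρ)) |∂P/∂n| = 1.18×10⁻³ / (1.35×10⁻⁴ × 1.24) = 7.03 m/s

7.03 m/s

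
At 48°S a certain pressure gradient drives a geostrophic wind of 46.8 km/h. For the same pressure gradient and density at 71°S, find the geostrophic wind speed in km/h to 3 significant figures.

With the same pressure gradient and density, V_g ∝ 1/f ∝ 1/sin φ.
V₂ = V₁ · sin φ₁ / sin φ₂ = 46.8 × sin 48° / sin 71°
V₂ = 46.8 × 0.7431/0.9455 = 36.8 km/h

36.8 km/h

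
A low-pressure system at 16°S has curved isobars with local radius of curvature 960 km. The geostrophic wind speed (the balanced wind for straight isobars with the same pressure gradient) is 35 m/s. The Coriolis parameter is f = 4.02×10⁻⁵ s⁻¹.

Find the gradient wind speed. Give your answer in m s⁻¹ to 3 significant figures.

Around a low, centrifugal force acts outward with Coriolis, so pressure-gradient force balances both:
(1/ρ)|∂P/∂n| = fV + V²/R  →  V² + fR·V − fR·V_g = 0
With fR = 4.02×10⁻⁵ × 960×10³ m = 38.6 m/s:
V = [−fR + √((fR)² + 4 fR V_g)]/2 = [−38.6 + √(38.6² + 4×38.6×35)]/2 = 22.2 m/s
Subgeostrophic (V < V_g = 35 m/s), as expected around a low.

22.2 m s⁻¹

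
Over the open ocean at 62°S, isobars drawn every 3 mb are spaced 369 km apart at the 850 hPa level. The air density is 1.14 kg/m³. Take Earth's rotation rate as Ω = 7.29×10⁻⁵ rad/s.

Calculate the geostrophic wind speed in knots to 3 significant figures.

Coriolis parameter at 62°S:
f = 2Ω sin φ = 2 × 7.29×10⁻⁵ × sin 62° = 1.29×10⁻⁴ s⁻¹
Pressure gradient: |∂P/∂n| = 300 Pa / 369000 m = 8.13×10⁻⁴ Pa/m
Geostrophic balance (pressure-gradient force = Coriolis force):
V_g = (1/(fρ)) |∂P/∂n| = 8.13×10⁻⁴ / (1.29×10⁻⁴ × 1.14) = 5.54 m/s
Converting: 5.54 m/s × 1.944 = 10.8 knots

10.8 knots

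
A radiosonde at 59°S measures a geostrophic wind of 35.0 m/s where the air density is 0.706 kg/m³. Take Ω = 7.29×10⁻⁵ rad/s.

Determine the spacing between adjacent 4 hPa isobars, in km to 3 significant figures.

130 km

Coriolis parameter at 59°S:
f = 2Ω sin φ = 2 × 7.29×10⁻⁵ × sin 59° = 1.25×10⁻⁴ s⁻¹
Geostrophic balance rearranged: |∂P/∂n| = f ρ V_g
|∂P/∂n| = 1.25×10⁻⁴ × 0.706 × 35.0 = 3.09×10⁻³ Pa/m
Isobar spacing: Δn = ΔP/|∂P/∂n| = 400 Pa / 3.09×10⁻³ Pa/m = 129528 m ≈ 130 km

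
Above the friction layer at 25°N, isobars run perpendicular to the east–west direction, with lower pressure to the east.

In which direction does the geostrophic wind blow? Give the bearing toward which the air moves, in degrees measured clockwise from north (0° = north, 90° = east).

180°

The pressure-gradient force points toward the east (bearing 090°).
Geostrophic balance: in the Northern Hemisphere the Coriolis force deflects motion to the right, so the geostrophic wind blows 90° to the right of the pressure-gradient force (low pressure on the left).
Rotating 090° by 90° clockwise gives 180° — the wind blows toward the south.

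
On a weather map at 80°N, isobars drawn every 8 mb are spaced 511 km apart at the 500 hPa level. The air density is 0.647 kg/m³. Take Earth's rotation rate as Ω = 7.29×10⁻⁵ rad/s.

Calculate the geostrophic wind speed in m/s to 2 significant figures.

Coriolis parameter at 80°N:
f = 2Ω sin φ = 2 × 7.29×10⁻⁵ × sin 80° = 1.44×10⁻⁴ s⁻¹
Pressure gradient: |∂P/∂n| = 800 Pa / 511000 m = 1.57×10⁻³ Pa/m
Geostrophic balance (pressure-gradient force = Coriolis force):
V_g = (1/(fρ)) |∂P/∂n| = 1.57×10⁻³ / (1.44×10⁻⁴ × 0.647) = 16.9 m/s

17 m/s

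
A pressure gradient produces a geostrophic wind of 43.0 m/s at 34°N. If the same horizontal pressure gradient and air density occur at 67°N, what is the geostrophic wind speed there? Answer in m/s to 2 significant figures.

With the same pressure gradient and density, V_g ∝ 1/f ∝ 1/sin φ.
V₂ = V₁ · sin φ₁ / sin φ₂ = 43.0 × sin 34° / sin 67°
V₂ = 43.0 × 0.5592/0.9205 = 26 m/s

26 m/s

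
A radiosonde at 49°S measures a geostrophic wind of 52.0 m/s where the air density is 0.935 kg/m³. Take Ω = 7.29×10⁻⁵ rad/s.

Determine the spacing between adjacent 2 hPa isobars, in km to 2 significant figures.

37 km

Coriolis parameter at 49°S:
f = 2Ω sin φ = 2 × 7.29×10⁻⁵ × sin 49° = 1.10×10⁻⁴ s⁻¹
Geostrophic balance rearranged: |∂P/∂n| = f ρ V_g
|∂P/∂n| = 1.10×10⁻⁴ × 0.935 × 52.0 = 5.35×10⁻³ Pa/m
Isobar spacing: Δn = ΔP/|∂P/∂n| = 200 Pa / 5.35×10⁻³ Pa/m = 37383 m ≈ 37 km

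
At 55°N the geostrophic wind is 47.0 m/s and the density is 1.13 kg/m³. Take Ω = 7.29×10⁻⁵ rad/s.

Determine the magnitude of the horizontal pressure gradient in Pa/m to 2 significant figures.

Coriolis parameter at 55°N:
f = 2Ω sin φ = 2 × 7.29×10⁻⁵ × sin 55° = 1.19×10⁻⁴ s⁻¹
Geostrophic balance rearranged: |∂P/∂n| = f ρ V_g
|∂P/∂n| = 1.19×10⁻⁴ × 1.13 × 47.0 = 6.34×10⁻³ Pa/m

6.3×10⁻³ Pa/m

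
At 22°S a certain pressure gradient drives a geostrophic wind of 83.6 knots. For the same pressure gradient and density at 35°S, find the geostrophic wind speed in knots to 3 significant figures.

With the same pressure gradient and density, V_g ∝ 1/f ∝ 1/sin φ.
V₂ = V₁ · sin φ₁ / sin φ₂ = 83.6 × sin 22° / sin 35°
V₂ = 83.6 × 0.3746/0.5736 = 54.6 knots

54.6 knots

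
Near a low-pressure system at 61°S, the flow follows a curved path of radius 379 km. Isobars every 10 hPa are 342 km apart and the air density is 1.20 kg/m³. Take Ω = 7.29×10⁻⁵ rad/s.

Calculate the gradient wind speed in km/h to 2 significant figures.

53 km/h

Coriolis parameter at 61°S:
f = 2Ω sin φ = 2 × 7.29×10⁻⁵ × sin 61° = 1.28×10⁻⁴ s⁻¹
Pressure gradient: |∂P/∂n| = 1000 Pa / 342000 m = 2.92×10⁻³ Pa/m
Geostrophic speed: V_g = |∂P/∂n|/(fρ) = 2.92×10⁻³/(1.28×10⁻⁴ × 1.20) = 19.1 m/s
Around a low, centrifugal force acts outward with Coriolis, so pressure-gradient force balances both:
(1/ρ)|∂P/∂n| = fV + V²/R  →  V² + fR·V − fR·V_g = 0
With fR = 1.28×10⁻⁴ × 379×10³ m = 48.3 m/s:
V = [−fR + √((fR)² + 4 fR V_g)]/2 = [−48.3 + √(48.3² + 4×48.3×19.1)]/2 = 14.7 m/s
Subgeostrophic (V < V_g = 19.1 m/s), as expected around a low.
Converting: 14.7 m/s × 3.6 = 53 km/h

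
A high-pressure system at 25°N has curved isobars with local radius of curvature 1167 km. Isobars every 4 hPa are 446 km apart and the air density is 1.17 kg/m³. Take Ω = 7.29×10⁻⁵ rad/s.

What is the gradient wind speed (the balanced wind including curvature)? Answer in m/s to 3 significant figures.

Coriolis parameter at 25°N:
f = 2Ω sin φ = 2 × 7.29×10⁻⁵ × sin 25° = 6.16×10⁻⁵ s⁻¹
Pressure gradient: |∂P/∂n| = 400 Pa / 446000 m = 8.97×10⁻⁴ Pa/m
Geostrophic speed: V_g = |∂P/∂n|/(fρ) = 8.97×10⁻⁴/(6.16×10⁻⁵ × 1.17) = 12.4 m/s
Around a high, pressure-gradient force acts outward with centrifugal, so Coriolis balances both:
fV = (1/ρ)|∂P/∂n| + V²/R  →  V² − fR·V + fR·V_g = 0
With fR = 6.16×10⁻⁵ × 1167×10³ m = 71.9 m/s:
V = [fR − √((fR)² − 4 fR V_g)]/2 = [71.9 − √(71.9² − 4×71.9×12.4)]/2 = 16 m/s
Supergeostrophic (V > V_g = 12.4 m/s), as expected around a high.

16.0 m/s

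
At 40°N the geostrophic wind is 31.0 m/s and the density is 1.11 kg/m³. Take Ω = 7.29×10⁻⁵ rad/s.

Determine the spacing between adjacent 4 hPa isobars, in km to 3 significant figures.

Coriolis parameter at 40°N:
f = 2Ω sin φ = 2 × 7.29×10⁻⁵ × sin 40° = 9.37×10⁻⁵ s⁻¹
Geostrophic balance rearranged: |∂P/∂n| = f ρ V_g
|∂P/∂n| = 9.37×10⁻⁵ × 1.11 × 31.0 = 3.22×10⁻³ Pa/m
Isobar spacing: Δn = ΔP/|∂P/∂n| = 400 Pa / 3.22×10⁻³ Pa/m = 124037 m ≈ 124 km

124 km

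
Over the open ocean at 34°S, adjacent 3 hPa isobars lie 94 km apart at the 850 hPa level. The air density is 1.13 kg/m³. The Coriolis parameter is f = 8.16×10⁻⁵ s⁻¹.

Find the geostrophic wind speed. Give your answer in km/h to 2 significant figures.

120 km/h

Pressure gradient: |∂P/∂n| = 300 Pa / 94000 m = 3.19×10⁻³ Pa/m
Geostrophic balance (pressure-gradient force = Coriolis force):
V_g = (1/(fρ)) |∂P/∂n| = 3.19×10⁻³ / (8.16×10⁻⁵ × 1.13) = 34.6 m/s
Converting: 34.6 m/s × 3.6 = 120 km/h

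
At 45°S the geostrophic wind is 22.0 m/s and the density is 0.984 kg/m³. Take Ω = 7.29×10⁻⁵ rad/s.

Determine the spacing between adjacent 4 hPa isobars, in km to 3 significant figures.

Coriolis parameter at 45°S:
f = 2Ω sin φ = 2 × 7.29×10⁻⁵ × sin 45° = 1.03×10⁻⁴ s⁻¹
Geostrophic balance rearranged: |∂P/∂n| = f ρ V_g
|∂P/∂n| = 1.03×10⁻⁴ × 0.984 × 22.0 = 2.23×10⁻³ Pa/m
Isobar spacing: Δn = ΔP/|∂P/∂n| = 400 Pa / 2.23×10⁻³ Pa/m = 179225 m ≈ 179 km

179 km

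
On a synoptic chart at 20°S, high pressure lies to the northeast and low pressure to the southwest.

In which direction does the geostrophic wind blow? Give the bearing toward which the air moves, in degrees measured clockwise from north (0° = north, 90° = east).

The pressure-gradient force points toward the southwest (bearing 225°).
Geostrophic balance: in the Southern Hemisphere the Coriolis force deflects motion to the left, so the geostrophic wind blows 90° to the left of the pressure-gradient force (low pressure on the right).
Rotating 225° by 90° counterclockwise gives 135° — the wind blows toward the southeast.

135°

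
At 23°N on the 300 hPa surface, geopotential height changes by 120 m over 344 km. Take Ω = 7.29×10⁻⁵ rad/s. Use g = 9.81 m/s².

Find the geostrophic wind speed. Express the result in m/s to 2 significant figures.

60 m/s

Coriolis parameter at 23°N:
f = 2Ω sin φ = 2 × 7.29×10⁻⁵ × sin 23° = 5.70×10⁻⁵ s⁻¹
Height gradient: |∂Z/∂n| = 120 m / 344000 m = 3.49×10⁻⁴
On a pressure surface, geostrophic balance gives V_g = (g/f)|∂Z/∂n|:
V_g = 9.81 × 3.49×10⁻⁴ / 5.70×10⁻⁵ = 60.1 m/s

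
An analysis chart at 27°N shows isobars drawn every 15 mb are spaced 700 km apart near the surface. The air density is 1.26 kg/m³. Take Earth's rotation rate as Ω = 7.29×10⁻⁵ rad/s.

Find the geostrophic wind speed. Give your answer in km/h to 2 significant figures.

Coriolis parameter at 27°N:
f = 2Ω sin φ = 2 × 7.29×10⁻⁵ × sin 27° = 6.62×10⁻⁵ s⁻¹
Pressure gradient: |∂P/∂n| = 1500 Pa / 700000 m = 2.14×10⁻³ Pa/m
Geostrophic balance (pressure-gradient force = Coriolis force):
V_g = (1/(fρ)) |∂P/∂n| = 2.14×10⁻³ / (6.62×10⁻⁵ × 1.26) = 25.7 m/s
Converting: 25.7 m/s × 3.6 = 92 km/h

92 km/h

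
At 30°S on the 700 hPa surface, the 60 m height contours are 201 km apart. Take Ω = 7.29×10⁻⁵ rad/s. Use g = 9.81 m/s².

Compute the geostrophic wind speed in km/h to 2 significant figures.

Coriolis parameter at 30°S:
f = 2Ω sin φ = 2 × 7.29×10⁻⁵ × sin 30° = 7.29×10⁻⁵ s⁻¹
Height gradient: |∂Z/∂n| = 60 m / 201000 m = 2.99×10⁻⁴
On a pressure surface, geostrophic balance gives V_g = (g/f)|∂Z/∂n|:
V_g = 9.81 × 2.99×10⁻⁴ / 7.29×10⁻⁵ = 40.2 m/s
Converting: 40.2 m/s × 3.6 = 140 km/h

140 km/h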